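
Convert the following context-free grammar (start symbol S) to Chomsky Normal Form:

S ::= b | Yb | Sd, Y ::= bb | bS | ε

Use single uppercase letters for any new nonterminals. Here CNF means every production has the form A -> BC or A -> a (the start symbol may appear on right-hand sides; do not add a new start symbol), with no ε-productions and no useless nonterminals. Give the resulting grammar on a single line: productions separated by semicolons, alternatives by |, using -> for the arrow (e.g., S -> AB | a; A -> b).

S -> b | SA | YB; A -> d; B -> b; Y -> BB | BS

Nullable: {Y}; after ε-elimination: S -> b | Sd | Yb; Y -> bS | bb.
No unit productions to eliminate.
TERM: introduce B -> b, A -> d and substitute in every rule of length ≥2.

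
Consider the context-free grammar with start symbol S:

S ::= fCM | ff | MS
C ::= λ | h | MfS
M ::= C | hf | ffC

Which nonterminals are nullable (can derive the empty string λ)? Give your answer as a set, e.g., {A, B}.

Directly nullable (have an ε-rule): {C}.
M is nullable via M -> C (every symbol on the right is already known nullable).
Not nullable: S — each has a terminal in every rule's right-hand side or depends on a non-nullable symbol.

{C, M}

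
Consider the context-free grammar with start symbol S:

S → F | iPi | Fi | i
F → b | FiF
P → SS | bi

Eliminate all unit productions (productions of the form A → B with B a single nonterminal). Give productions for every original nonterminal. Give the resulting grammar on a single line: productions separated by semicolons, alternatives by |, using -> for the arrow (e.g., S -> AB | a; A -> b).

Unit productions: S->F.
Unit pairs (A ⇒* B via units): (S,F).
S: inherits non-unit rules of {F, S} → Fi | FiF | b | i | iPi.
F: inherits non-unit rules of {F} → FiF | b.
P: inherits non-unit rules of {P} → SS | bi.

S -> b | i | Fi | FiF | iPi; F -> b | FiF; P -> SS | bi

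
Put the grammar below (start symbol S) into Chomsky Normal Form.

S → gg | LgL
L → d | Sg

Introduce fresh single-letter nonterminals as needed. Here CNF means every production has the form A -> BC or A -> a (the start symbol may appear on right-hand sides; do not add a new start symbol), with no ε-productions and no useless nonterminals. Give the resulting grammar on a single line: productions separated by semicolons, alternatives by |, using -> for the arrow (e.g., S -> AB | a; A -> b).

S -> AA | LB; A -> g; B -> AL; L -> d | SA

No ε-productions.
No unit productions to eliminate.
TERM: introduce A -> g and substitute in every rule of length ≥2.
BIN: S -> LAL becomes S -> LB, B -> AL.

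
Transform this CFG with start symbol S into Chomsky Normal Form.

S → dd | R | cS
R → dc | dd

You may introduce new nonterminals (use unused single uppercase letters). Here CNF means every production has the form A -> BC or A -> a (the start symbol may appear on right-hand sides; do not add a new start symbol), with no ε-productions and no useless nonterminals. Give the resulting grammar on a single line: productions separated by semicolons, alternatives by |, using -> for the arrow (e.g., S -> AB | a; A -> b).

No ε-productions.
After unit-elimination: S -> cS | dc | dd; R -> dc | dd.
TERM: introduce B -> c, A -> d and substitute in every rule of length ≥2.
Drop unreachable/unproductive: R.

S -> AA | AB | BS; A -> d; B -> c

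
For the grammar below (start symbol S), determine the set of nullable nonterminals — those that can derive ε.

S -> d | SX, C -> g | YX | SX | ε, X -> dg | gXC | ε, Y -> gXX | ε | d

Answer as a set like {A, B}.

{C, X, Y}

Directly nullable (have an ε-rule): {C, X, Y}.
Not nullable: S — each has a terminal in every rule's right-hand side or depends on a non-nullable symbol.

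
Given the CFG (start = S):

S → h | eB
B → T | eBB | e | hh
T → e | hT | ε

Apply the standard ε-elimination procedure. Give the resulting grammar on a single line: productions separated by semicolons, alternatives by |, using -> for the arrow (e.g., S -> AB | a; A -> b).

Nullable set: {B, T}.
S -> eB: B nullable, giving e | eB.
B -> T: T nullable, giving T.
B -> eBB: B, B nullable, giving e | eB | eBB.
Drop T -> ε.
T -> hT: T nullable, giving h | hT.
Unchanged (no nullable symbols): S -> h; B -> e; B -> hh; T -> e.

S -> e | h | eB; B -> T | e | eB | hh | eBB; T -> e | h | hT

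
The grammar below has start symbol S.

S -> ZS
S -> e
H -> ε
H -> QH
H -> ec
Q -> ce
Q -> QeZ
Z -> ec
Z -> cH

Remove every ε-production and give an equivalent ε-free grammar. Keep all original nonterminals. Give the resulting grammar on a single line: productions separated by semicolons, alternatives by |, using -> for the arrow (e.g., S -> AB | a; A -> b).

S -> e | ZS; H -> Q | QH | ec; Q -> ce | QeZ; Z -> c | cH | ec

Nullable set: {H}.
Drop H -> ε.
H -> QH: H nullable, giving Q | QH.
Z -> cH: H nullable, giving c | cH.
Unchanged (no nullable symbols): S -> ZS; S -> e; H -> ec; Q -> QeZ; Q -> ce; Z -> ec.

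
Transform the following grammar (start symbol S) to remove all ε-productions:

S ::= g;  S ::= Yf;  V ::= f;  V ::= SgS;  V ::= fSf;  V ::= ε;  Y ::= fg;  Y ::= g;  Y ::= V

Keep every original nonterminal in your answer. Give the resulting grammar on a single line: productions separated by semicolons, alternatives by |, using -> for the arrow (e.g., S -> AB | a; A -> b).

S -> f | g | Yf; V -> f | SgS | fSf; Y -> V | g | fg

Nullable set: {V, Y}.
S -> Yf: Y nullable, giving Yf | f.
Drop V -> ε.
Y -> V: V nullable, giving V.
Unchanged (no nullable symbols): S -> g; V -> SgS; V -> f; V -> fSf; Y -> fg; Y -> g.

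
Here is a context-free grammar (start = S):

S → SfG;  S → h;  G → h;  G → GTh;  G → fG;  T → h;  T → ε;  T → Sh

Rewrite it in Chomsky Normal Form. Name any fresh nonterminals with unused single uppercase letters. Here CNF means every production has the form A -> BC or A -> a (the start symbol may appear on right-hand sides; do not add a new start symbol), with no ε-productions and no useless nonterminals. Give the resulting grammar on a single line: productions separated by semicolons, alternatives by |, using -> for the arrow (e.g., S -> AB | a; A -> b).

S -> h | SD; A -> h; B -> f; C -> TA; D -> BG; G -> h | BG | GA | GC; T -> h | SA

Nullable: {T}; after ε-elimination: S -> h | SfG; G -> h | Gh | fG | GTh; T -> h | Sh.
No unit productions to eliminate.
TERM: introduce B -> f, A -> h and substitute in every rule of length ≥2.
BIN: G -> GTA becomes G -> GC, C -> TA; S -> SBG becomes S -> SD, D -> BG.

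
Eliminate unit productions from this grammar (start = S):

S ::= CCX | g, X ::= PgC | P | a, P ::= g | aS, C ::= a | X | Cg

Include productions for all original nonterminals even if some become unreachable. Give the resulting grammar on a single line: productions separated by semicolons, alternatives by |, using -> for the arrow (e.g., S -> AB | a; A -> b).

S -> g | CCX; C -> a | g | Cg | aS | PgC; P -> g | aS; X -> a | g | aS | PgC

Unit productions: C->X, X->P.
Unit pairs (A ⇒* B via units): (C,P), (C,X), (X,P).
S: inherits non-unit rules of {S} → CCX | g.
C: inherits non-unit rules of {C, P, X} → Cg | PgC | a | aS | g.
P: inherits non-unit rules of {P} → aS | g.
X: inherits non-unit rules of {P, X} → PgC | a | aS | g.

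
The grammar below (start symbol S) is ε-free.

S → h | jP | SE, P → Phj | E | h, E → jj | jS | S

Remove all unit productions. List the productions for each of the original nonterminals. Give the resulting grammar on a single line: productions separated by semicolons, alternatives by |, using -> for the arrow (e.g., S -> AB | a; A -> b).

S -> h | SE | jP; E -> h | SE | jP | jS | jj; P -> h | SE | jP | jS | jj | Phj

Unit productions: E->S, P->E.
Unit pairs (A ⇒* B via units): (E,S), (P,E), (P,S).
S: inherits non-unit rules of {S} → SE | h | jP.
E: inherits non-unit rules of {E, S} → SE | h | jP | jS | jj.
P: inherits non-unit rules of {E, P, S} → Phj | SE | h | jP | jS | jj.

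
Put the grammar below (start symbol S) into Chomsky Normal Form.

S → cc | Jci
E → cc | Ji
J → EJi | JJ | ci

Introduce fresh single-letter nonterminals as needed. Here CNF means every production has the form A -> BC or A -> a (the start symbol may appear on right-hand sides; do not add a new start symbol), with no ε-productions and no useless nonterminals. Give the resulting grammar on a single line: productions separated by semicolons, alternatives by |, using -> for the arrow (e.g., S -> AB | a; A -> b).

No ε-productions.
No unit productions to eliminate.
TERM: introduce B -> c, A -> i and substitute in every rule of length ≥2.
BIN: J -> EJA becomes J -> EC, C -> JA; S -> JBA becomes S -> JD, D -> BA.

S -> BB | JD; A -> i; B -> c; C -> JA; D -> BA; E -> BB | JA; J -> BA | EC | JJ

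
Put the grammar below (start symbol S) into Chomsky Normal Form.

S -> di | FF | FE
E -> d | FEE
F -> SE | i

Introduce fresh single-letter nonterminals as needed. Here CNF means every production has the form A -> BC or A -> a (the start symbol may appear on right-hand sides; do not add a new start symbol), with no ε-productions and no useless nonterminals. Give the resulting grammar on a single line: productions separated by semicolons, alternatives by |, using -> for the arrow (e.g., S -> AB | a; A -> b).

S -> AB | FE | FF; A -> d; B -> i; C -> EE; E -> d | FC; F -> i | SE

No ε-productions.
No unit productions to eliminate.
TERM: introduce A -> d, B -> i and substitute in every rule of length ≥2.
BIN: E -> FEE becomes E -> FC, C -> EE.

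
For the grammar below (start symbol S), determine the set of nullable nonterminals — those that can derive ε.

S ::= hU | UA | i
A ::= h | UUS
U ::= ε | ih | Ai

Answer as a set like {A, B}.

{U}

Directly nullable (have an ε-rule): {U}.
Not nullable: A, S — each has a terminal in every rule's right-hand side or depends on a non-nullable symbol.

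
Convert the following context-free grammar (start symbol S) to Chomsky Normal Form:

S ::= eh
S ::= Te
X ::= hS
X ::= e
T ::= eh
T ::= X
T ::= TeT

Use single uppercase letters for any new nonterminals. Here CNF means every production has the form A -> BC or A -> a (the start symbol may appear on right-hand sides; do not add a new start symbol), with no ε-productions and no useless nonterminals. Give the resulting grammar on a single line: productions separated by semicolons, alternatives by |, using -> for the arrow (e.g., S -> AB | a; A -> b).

S -> AB | TA; A -> e; B -> h; C -> AT; T -> e | AB | BS | TC

No ε-productions.
After unit-elimination: S -> Te | eh; T -> e | eh | hS | TeT; X -> e | hS.
TERM: introduce A -> e, B -> h and substitute in every rule of length ≥2.
BIN: T -> TAT becomes T -> TC, C -> AT.
Drop unreachable/unproductive: X.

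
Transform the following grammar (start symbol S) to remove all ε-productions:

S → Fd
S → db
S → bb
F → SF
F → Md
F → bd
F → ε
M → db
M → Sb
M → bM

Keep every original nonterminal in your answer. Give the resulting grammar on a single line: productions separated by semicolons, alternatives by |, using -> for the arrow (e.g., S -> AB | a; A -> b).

S -> d | Fd | bb | db; F -> S | Md | SF | bd; M -> Sb | bM | db

Nullable set: {F}.
S -> Fd: F nullable, giving Fd | d.
Drop F -> ε.
F -> SF: F nullable, giving S | SF.
Unchanged (no nullable symbols): S -> bb; S -> db; F -> Md; F -> bd; M -> Sb; M -> bM; M -> db.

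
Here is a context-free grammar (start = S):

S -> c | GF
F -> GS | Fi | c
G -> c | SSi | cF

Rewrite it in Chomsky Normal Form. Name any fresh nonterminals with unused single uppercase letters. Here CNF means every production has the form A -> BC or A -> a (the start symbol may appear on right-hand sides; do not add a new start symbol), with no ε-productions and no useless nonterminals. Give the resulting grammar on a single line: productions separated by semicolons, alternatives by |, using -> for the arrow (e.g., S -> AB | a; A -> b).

No ε-productions.
No unit productions to eliminate.
TERM: introduce B -> c, A -> i and substitute in every rule of length ≥2.
BIN: G -> SSA becomes G -> SC, C -> SA.

S -> c | GF; A -> i; B -> c; C -> SA; F -> c | FA | GS; G -> c | BF | SC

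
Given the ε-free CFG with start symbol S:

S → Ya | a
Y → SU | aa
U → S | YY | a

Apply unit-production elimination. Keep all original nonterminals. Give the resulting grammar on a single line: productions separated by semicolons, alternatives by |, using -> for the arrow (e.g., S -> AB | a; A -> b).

S -> a | Ya; U -> a | YY | Ya; Y -> SU | aa

Unit productions: U->S.
Unit pairs (A ⇒* B via units): (U,S).
S: inherits non-unit rules of {S} → Ya | a.
U: inherits non-unit rules of {S, U} → YY | Ya | a.
Y: inherits non-unit rules of {Y} → SU | aa.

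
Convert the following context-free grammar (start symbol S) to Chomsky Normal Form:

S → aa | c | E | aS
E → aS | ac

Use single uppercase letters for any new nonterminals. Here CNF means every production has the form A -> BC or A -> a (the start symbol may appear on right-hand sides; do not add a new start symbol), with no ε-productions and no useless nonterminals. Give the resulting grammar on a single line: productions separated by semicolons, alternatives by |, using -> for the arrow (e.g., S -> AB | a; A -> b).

No ε-productions.
After unit-elimination: S -> c | aS | aa | ac; E -> aS | ac.
TERM: introduce A -> a, B -> c and substitute in every rule of length ≥2.
Drop unreachable/unproductive: E.

S -> c | AA | AB | AS; A -> a; B -> c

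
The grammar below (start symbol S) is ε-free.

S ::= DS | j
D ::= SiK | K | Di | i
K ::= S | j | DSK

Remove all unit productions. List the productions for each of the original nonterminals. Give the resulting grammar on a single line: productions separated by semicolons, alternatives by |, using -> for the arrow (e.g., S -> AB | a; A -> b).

S -> j | DS; D -> i | j | DS | Di | DSK | SiK; K -> j | DS | DSK

Unit productions: D->K, K->S.
Unit pairs (A ⇒* B via units): (D,K), (D,S), (K,S).
S: inherits non-unit rules of {S} → DS | j.
D: inherits non-unit rules of {D, K, S} → DS | DSK | Di | SiK | i | j.
K: inherits non-unit rules of {K, S} → DS | DSK | j.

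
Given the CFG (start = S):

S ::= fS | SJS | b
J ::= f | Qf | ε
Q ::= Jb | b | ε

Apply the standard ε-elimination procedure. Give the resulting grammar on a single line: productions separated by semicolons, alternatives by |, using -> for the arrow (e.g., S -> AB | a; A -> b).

S -> b | SS | fS | SJS; J -> f | Qf; Q -> b | Jb

Nullable set: {J, Q}.
S -> SJS: J nullable, giving SJS | SS.
Drop J -> ε.
J -> Qf: Q nullable, giving Qf | f.
Drop Q -> ε.
Q -> Jb: J nullable, giving Jb | b.
Unchanged (no nullable symbols): S -> b; S -> fS; J -> f; Q -> b.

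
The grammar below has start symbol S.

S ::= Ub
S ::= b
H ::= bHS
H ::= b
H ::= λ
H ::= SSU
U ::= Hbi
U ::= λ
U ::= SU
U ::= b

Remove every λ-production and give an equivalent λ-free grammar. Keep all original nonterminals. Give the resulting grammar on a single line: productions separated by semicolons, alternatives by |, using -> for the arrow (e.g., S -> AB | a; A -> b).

Nullable set: {H, U}.
S -> Ub: U nullable, giving Ub | b.
Drop H -> λ.
H -> SSU: U nullable, giving SS | SSU.
H -> bHS: H nullable, giving bHS | bS.
Drop U -> λ.
U -> Hbi: H nullable, giving Hbi | bi.
U -> SU: U nullable, giving S | SU.
Unchanged (no nullable symbols): S -> b; H -> b; U -> b.

S -> b | Ub; H -> b | SS | bS | SSU | bHS; U -> S | b | SU | bi | Hbi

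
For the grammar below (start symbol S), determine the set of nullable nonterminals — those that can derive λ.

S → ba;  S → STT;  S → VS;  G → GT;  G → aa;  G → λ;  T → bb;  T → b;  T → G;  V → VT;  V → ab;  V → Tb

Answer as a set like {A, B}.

{G, T}

Directly nullable (have an ε-rule): {G}.
T is nullable via T -> G (every symbol on the right is already known nullable).
Not nullable: S, V — each has a terminal in every rule's right-hand side or depends on a non-nullable symbol.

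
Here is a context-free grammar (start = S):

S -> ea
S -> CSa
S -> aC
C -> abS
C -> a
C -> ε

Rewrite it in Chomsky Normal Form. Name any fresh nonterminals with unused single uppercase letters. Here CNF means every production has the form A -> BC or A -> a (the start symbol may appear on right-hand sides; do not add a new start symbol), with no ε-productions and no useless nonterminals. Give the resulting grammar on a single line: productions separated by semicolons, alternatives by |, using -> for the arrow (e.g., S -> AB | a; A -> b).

S -> a | AC | CF | DA | SA; A -> a; B -> b; C -> a | AE; D -> e; E -> BS; F -> SA

Nullable: {C}; after ε-elimination: S -> a | Sa | aC | ea | CSa; C -> a | abS.
No unit productions to eliminate.
TERM: introduce A -> a, B -> b, D -> e and substitute in every rule of length ≥2.
BIN: C -> ABS becomes C -> AE, E -> BS; S -> CSA becomes S -> CF, F -> SA.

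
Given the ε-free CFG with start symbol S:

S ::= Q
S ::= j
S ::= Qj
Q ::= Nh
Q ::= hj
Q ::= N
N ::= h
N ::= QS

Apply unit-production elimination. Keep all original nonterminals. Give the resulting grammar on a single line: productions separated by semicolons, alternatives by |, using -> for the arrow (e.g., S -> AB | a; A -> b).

S -> h | j | Nh | QS | Qj | hj; N -> h | QS; Q -> h | Nh | QS | hj

Unit productions: Q->N, S->Q.
Unit pairs (A ⇒* B via units): (Q,N), (S,N), (S,Q).
S: inherits non-unit rules of {N, Q, S} → Nh | QS | Qj | h | hj | j.
N: inherits non-unit rules of {N} → QS | h.
Q: inherits non-unit rules of {N, Q} → Nh | QS | h | hj.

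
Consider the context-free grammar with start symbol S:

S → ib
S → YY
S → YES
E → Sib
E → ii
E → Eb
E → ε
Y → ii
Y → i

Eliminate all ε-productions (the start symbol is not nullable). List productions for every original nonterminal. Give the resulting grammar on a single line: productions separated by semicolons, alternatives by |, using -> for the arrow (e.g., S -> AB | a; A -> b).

Nullable set: {E}.
S -> YES: E nullable, giving YES | YS.
Drop E -> ε.
E -> Eb: E nullable, giving Eb | b.
Unchanged (no nullable symbols): S -> YY; S -> ib; E -> Sib; E -> ii; Y -> i; Y -> ii.

S -> YS | YY | ib | YES; E -> b | Eb | ii | Sib; Y -> i | ii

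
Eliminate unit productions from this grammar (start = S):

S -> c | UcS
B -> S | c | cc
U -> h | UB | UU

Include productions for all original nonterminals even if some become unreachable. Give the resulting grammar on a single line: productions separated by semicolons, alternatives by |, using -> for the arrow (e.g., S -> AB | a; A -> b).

Unit productions: B->S.
Unit pairs (A ⇒* B via units): (B,S).
S: inherits non-unit rules of {S} → UcS | c.
B: inherits non-unit rules of {B, S} → UcS | c | cc.
U: inherits non-unit rules of {U} → UB | UU | h.

S -> c | UcS; B -> c | cc | UcS; U -> h | UB | UU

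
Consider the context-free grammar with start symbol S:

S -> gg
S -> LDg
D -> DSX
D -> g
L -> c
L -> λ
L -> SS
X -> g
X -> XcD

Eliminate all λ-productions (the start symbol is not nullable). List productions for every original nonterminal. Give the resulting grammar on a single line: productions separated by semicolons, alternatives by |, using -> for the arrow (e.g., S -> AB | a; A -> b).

Nullable set: {L}.
S -> LDg: L nullable, giving Dg | LDg.
Drop L -> λ.
Unchanged (no nullable symbols): S -> gg; D -> DSX; D -> g; L -> SS; L -> c; X -> XcD; X -> g.

S -> Dg | gg | LDg; D -> g | DSX; L -> c | SS; X -> g | XcD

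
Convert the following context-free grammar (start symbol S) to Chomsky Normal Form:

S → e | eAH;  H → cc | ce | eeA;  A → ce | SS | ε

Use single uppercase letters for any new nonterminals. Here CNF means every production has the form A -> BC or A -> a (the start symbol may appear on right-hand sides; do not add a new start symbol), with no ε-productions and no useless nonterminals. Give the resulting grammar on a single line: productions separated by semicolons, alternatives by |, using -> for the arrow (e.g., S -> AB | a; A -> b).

Nullable: {A}; after ε-elimination: S -> e | eH | eAH; A -> SS | ce; H -> cc | ce | ee | eeA.
No unit productions to eliminate.
TERM: introduce B -> c, C -> e and substitute in every rule of length ≥2.
BIN: H -> CCA becomes H -> CD, D -> CA; S -> CAH becomes S -> CE, E -> AH.

S -> e | CE | CH; A -> BC | SS; B -> c; C -> e; D -> CA; E -> AH; H -> BB | BC | CC | CD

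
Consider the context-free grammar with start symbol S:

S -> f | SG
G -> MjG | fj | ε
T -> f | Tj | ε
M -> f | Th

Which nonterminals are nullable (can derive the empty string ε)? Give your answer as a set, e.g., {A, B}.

Directly nullable (have an ε-rule): {G, T}.
Not nullable: M, S — each has a terminal in every rule's right-hand side or depends on a non-nullable symbol.

{G, T}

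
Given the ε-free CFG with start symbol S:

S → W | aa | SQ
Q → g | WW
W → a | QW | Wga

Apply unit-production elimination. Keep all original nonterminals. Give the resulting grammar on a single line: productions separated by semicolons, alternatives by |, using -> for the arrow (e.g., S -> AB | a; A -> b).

Unit productions: S->W.
Unit pairs (A ⇒* B via units): (S,W).
S: inherits non-unit rules of {S, W} → QW | SQ | Wga | a | aa.
Q: inherits non-unit rules of {Q} → WW | g.
W: inherits non-unit rules of {W} → QW | Wga | a.

S -> a | QW | SQ | aa | Wga; Q -> g | WW; W -> a | QW | Wga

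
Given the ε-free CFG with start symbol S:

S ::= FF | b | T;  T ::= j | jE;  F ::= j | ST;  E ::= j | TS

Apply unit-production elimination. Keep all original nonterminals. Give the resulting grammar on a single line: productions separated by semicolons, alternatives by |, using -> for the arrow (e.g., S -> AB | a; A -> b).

Unit productions: S->T.
Unit pairs (A ⇒* B via units): (S,T).
S: inherits non-unit rules of {S, T} → FF | b | j | jE.
E: inherits non-unit rules of {E} → TS | j.
F: inherits non-unit rules of {F} → ST | j.
T: inherits non-unit rules of {T} → j | jE.

S -> b | j | FF | jE; E -> j | TS; F -> j | ST; T -> j | jE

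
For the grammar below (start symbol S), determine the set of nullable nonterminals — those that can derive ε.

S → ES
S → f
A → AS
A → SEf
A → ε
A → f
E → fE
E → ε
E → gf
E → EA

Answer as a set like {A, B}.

{A, E}

Directly nullable (have an ε-rule): {A, E}.
Not nullable: S — each has a terminal in every rule's right-hand side or depends on a non-nullable symbol.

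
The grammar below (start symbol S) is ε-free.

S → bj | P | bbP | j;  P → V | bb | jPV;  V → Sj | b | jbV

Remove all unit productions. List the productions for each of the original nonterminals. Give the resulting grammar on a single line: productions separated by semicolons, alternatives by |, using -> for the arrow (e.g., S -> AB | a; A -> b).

S -> b | j | Sj | bb | bj | bbP | jPV | jbV; P -> b | Sj | bb | jPV | jbV; V -> b | Sj | jbV

Unit productions: P->V, S->P.
Unit pairs (A ⇒* B via units): (P,V), (S,P), (S,V).
S: inherits non-unit rules of {P, S, V} → Sj | b | bb | bbP | bj | j | jPV | jbV.
P: inherits non-unit rules of {P, V} → Sj | b | bb | jPV | jbV.
V: inherits non-unit rules of {V} → Sj | b | jbV.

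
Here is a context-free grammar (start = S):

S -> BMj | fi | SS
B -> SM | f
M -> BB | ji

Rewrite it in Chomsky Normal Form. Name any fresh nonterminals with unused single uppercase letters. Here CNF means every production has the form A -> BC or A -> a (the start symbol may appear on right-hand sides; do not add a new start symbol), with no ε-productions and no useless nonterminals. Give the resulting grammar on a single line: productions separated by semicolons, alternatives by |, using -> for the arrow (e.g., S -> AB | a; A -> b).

S -> BE | DC | SS; A -> j; B -> f | SM; C -> i; D -> f; E -> MA; M -> AC | BB

No ε-productions.
No unit productions to eliminate.
TERM: introduce D -> f, C -> i, A -> j and substitute in every rule of length ≥2.
BIN: S -> BMA becomes S -> BE, E -> MA.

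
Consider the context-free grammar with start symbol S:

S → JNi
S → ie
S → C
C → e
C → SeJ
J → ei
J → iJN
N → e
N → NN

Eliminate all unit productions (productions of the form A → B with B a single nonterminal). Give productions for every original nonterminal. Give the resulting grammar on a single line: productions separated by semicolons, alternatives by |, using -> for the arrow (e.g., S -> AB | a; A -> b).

S -> e | ie | JNi | SeJ; C -> e | SeJ; J -> ei | iJN; N -> e | NN

Unit productions: S->C.
Unit pairs (A ⇒* B via units): (S,C).
S: inherits non-unit rules of {C, S} → JNi | SeJ | e | ie.
C: inherits non-unit rules of {C} → SeJ | e.
J: inherits non-unit rules of {J} → ei | iJN.
N: inherits non-unit rules of {N} → NN | e.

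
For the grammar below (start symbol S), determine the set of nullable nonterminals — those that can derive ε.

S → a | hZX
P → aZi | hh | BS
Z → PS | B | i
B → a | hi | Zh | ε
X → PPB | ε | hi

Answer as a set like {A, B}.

Directly nullable (have an ε-rule): {B, X}.
Z is nullable via Z -> B (every symbol on the right is already known nullable).
Not nullable: P, S — each has a terminal in every rule's right-hand side or depends on a non-nullable symbol.

{B, X, Z}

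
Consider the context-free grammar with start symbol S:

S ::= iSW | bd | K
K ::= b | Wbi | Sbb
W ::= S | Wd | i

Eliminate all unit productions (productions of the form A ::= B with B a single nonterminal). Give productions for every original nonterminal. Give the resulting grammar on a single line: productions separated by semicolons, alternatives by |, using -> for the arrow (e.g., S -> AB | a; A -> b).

S -> b | bd | Sbb | Wbi | iSW; K -> b | Sbb | Wbi; W -> b | i | Wd | bd | Sbb | Wbi | iSW

Unit productions: S->K, W->S.
Unit pairs (A ⇒* B via units): (S,K), (W,K), (W,S).
S: inherits non-unit rules of {K, S} → Sbb | Wbi | b | bd | iSW.
K: inherits non-unit rules of {K} → Sbb | Wbi | b.
W: inherits non-unit rules of {K, S, W} → Sbb | Wbi | Wd | b | bd | i | iSW.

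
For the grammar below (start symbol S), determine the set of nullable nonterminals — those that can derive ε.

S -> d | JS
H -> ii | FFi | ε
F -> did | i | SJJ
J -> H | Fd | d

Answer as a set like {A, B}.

Directly nullable (have an ε-rule): {H}.
J is nullable via J -> H (every symbol on the right is already known nullable).
Not nullable: F, S — each has a terminal in every rule's right-hand side or depends on a non-nullable symbol.

{H, J}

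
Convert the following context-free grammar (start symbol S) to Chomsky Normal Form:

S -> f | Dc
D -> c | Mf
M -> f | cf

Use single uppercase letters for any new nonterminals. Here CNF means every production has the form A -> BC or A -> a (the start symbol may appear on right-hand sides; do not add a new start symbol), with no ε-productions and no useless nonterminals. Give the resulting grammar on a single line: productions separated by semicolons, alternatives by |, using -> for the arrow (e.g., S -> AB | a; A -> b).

No ε-productions.
No unit productions to eliminate.
TERM: introduce B -> c, A -> f and substitute in every rule of length ≥2.

S -> f | DB; A -> f; B -> c; D -> c | MA; M -> f | BA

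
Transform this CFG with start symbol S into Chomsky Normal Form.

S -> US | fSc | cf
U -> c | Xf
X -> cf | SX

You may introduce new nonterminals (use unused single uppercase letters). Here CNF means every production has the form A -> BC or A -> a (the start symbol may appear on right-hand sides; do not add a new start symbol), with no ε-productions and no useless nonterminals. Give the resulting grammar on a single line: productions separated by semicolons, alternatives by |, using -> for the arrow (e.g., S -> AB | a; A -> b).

No ε-productions.
No unit productions to eliminate.
TERM: introduce A -> c, B -> f and substitute in every rule of length ≥2.
BIN: S -> BSA becomes S -> BC, C -> SA.

S -> AB | BC | US; A -> c; B -> f; C -> SA; U -> c | XB; X -> AB | SX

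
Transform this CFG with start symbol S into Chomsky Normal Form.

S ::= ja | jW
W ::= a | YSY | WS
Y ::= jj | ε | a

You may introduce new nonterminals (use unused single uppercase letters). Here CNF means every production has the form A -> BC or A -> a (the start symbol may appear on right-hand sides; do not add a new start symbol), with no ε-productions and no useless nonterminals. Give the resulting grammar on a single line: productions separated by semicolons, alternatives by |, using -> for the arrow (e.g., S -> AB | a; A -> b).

S -> AB | AW; A -> j; B -> a; C -> SY; W -> a | AB | AW | SY | WS | YC | YS; Y -> a | AA

Nullable: {Y}; after ε-elimination: S -> jW | ja; W -> S | a | SY | WS | YS | YSY; Y -> a | jj.
After unit-elimination: S -> jW | ja; W -> a | SY | WS | YS | jW | ja | YSY; Y -> a | jj.
TERM: introduce B -> a, A -> j and substitute in every rule of length ≥2.
BIN: W -> YSY becomes W -> YC, C -> SY.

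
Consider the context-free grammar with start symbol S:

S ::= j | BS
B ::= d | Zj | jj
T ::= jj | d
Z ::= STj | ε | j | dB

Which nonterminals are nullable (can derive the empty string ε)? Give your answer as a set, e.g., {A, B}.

Directly nullable (have an ε-rule): {Z}.
Not nullable: B, S, T — each has a terminal in every rule's right-hand side or depends on a non-nullable symbol.

{Z}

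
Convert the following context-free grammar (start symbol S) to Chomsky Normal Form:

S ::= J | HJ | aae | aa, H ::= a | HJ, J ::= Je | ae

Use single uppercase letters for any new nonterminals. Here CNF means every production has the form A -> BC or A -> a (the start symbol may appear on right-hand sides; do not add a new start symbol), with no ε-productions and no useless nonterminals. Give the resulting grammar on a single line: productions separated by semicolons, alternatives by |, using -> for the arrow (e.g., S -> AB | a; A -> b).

No ε-productions.
After unit-elimination: S -> HJ | Je | aa | ae | aae; H -> a | HJ; J -> Je | ae.
TERM: introduce B -> a, A -> e and substitute in every rule of length ≥2.
BIN: S -> BBA becomes S -> BC, C -> BA.

S -> BA | BB | BC | HJ | JA; A -> e; B -> a; C -> BA; H -> a | HJ; J -> BA | JA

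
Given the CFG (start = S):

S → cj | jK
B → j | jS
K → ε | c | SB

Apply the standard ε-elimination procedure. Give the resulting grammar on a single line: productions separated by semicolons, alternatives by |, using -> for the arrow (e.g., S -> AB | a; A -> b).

Nullable set: {K}.
S -> jK: K nullable, giving j | jK.
Drop K -> ε.
Unchanged (no nullable symbols): S -> cj; B -> j; B -> jS; K -> SB; K -> c.

S -> j | cj | jK; B -> j | jS; K -> c | SB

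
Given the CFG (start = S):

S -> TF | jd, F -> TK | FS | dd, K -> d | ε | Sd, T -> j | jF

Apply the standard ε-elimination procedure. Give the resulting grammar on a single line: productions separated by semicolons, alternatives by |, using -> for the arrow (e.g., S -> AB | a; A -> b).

S -> TF | jd; F -> T | FS | TK | dd; K -> d | Sd; T -> j | jF

Nullable set: {K}.
F -> TK: K nullable, giving T | TK.
Drop K -> ε.
Unchanged (no nullable symbols): S -> TF; S -> jd; F -> FS; F -> dd; K -> Sd; K -> d; T -> j; T -> jF.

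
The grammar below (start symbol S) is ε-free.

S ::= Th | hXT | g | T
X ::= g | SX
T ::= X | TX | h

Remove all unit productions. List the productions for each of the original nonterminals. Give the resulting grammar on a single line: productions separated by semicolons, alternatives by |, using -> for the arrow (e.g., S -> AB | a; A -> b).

S -> g | h | SX | TX | Th | hXT; T -> g | h | SX | TX; X -> g | SX

Unit productions: S->T, T->X.
Unit pairs (A ⇒* B via units): (S,T), (S,X), (T,X).
S: inherits non-unit rules of {S, T, X} → SX | TX | Th | g | h | hXT.
T: inherits non-unit rules of {T, X} → SX | TX | g | h.
X: inherits non-unit rules of {X} → SX | g.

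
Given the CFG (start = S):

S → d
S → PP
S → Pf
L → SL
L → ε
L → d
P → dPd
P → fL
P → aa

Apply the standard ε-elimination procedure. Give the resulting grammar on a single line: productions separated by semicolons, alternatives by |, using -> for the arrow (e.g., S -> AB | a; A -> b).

S -> d | PP | Pf; L -> S | d | SL; P -> f | aa | fL | dPd

Nullable set: {L}.
Drop L -> ε.
L -> SL: L nullable, giving S | SL.
P -> fL: L nullable, giving f | fL.
Unchanged (no nullable symbols): S -> PP; S -> Pf; S -> d; L -> d; P -> aa; P -> dPd.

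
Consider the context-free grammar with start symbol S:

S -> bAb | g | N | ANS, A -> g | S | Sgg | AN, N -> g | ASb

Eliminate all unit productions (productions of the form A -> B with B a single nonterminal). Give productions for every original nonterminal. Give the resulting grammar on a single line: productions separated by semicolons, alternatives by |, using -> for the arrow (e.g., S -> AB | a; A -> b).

S -> g | ANS | ASb | bAb; A -> g | AN | ANS | ASb | Sgg | bAb; N -> g | ASb

Unit productions: A->S, S->N.
Unit pairs (A ⇒* B via units): (A,N), (A,S), (S,N).
S: inherits non-unit rules of {N, S} → ANS | ASb | bAb | g.
A: inherits non-unit rules of {A, N, S} → AN | ANS | ASb | Sgg | bAb | g.
N: inherits non-unit rules of {N} → ASb | g.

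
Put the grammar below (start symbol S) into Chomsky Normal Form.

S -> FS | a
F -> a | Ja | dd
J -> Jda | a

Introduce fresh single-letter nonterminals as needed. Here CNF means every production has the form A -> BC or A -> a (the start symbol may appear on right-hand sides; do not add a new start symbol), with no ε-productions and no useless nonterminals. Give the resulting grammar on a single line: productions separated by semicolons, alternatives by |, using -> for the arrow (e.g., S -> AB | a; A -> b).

S -> a | FS; A -> a; B -> d; C -> BA; F -> a | BB | JA; J -> a | JC

No ε-productions.
No unit productions to eliminate.
TERM: introduce A -> a, B -> d and substitute in every rule of length ≥2.
BIN: J -> JBA becomes J -> JC, C -> BA.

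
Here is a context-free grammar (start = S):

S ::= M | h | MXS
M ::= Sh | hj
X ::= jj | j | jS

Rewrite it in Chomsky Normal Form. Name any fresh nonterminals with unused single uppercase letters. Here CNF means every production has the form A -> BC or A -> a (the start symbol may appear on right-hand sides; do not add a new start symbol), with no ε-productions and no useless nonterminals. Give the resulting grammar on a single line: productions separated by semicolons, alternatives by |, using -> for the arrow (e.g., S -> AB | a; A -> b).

S -> h | AB | MC | SA; A -> h; B -> j; C -> XS; M -> AB | SA; X -> j | BB | BS

No ε-productions.
After unit-elimination: S -> h | Sh | hj | MXS; M -> Sh | hj; X -> j | jS | jj.
TERM: introduce A -> h, B -> j and substitute in every rule of length ≥2.
BIN: S -> MXS becomes S -> MC, C -> XS.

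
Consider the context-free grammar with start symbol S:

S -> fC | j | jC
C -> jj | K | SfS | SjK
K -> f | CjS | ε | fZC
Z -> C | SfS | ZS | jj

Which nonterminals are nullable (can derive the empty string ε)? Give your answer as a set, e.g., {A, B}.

{C, K, Z}

Directly nullable (have an ε-rule): {K}.
C is nullable via C -> K (every symbol on the right is already known nullable).
Z is nullable via Z -> C (every symbol on the right is already known nullable).
Not nullable: S — each has a terminal in every rule's right-hand side or depends on a non-nullable symbol.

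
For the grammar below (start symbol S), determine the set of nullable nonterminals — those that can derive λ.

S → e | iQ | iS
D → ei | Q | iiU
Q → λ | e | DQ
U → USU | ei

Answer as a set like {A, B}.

{D, Q}

Directly nullable (have an ε-rule): {Q}.
D is nullable via D -> Q (every symbol on the right is already known nullable).
Not nullable: S, U — each has a terminal in every rule's right-hand side or depends on a non-nullable symbol.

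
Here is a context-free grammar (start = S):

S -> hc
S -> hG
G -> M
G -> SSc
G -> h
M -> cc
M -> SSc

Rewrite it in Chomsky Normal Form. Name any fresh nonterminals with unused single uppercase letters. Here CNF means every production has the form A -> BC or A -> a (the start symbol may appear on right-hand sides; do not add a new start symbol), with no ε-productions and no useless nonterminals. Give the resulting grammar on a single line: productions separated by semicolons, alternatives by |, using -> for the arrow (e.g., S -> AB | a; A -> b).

No ε-productions.
After unit-elimination: S -> hG | hc; G -> h | cc | SSc; M -> cc | SSc.
TERM: introduce A -> c, B -> h and substitute in every rule of length ≥2.
BIN: G -> SSA becomes G -> SC, C -> SA; M -> SSA becomes M -> SD, D -> SA.
Drop unreachable/unproductive: M.

S -> BA | BG; A -> c; B -> h; C -> SA; G -> h | AA | SC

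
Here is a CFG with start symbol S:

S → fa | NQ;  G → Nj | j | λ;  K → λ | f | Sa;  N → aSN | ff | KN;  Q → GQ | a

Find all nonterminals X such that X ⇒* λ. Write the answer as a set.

{G, K}

Directly nullable (have an ε-rule): {G, K}.
Not nullable: N, Q, S — each has a terminal in every rule's right-hand side or depends on a non-nullable symbol.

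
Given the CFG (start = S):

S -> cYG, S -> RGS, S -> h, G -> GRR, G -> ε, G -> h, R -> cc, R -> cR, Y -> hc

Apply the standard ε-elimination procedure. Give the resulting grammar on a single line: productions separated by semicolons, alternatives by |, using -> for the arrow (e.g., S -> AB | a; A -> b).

Nullable set: {G}.
S -> RGS: G nullable, giving RGS | RS.
S -> cYG: G nullable, giving cY | cYG.
Drop G -> ε.
G -> GRR: G nullable, giving GRR | RR.
Unchanged (no nullable symbols): S -> h; G -> h; R -> cR; R -> cc; Y -> hc.

S -> h | RS | cY | RGS | cYG; G -> h | RR | GRR; R -> cR | cc; Y -> hc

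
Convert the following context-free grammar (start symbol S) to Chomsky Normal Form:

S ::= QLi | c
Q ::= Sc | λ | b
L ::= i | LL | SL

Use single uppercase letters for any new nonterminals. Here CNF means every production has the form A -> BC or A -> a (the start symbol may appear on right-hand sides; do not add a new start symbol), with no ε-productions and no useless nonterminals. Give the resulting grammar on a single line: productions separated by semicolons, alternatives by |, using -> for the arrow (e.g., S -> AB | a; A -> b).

S -> c | LB | QC; A -> c; B -> i; C -> LB; L -> i | LL | SL; Q -> b | SA

Nullable: {Q}; after ε-elimination: S -> c | Li | QLi; L -> i | LL | SL; Q -> b | Sc.
No unit productions to eliminate.
TERM: introduce A -> c, B -> i and substitute in every rule of length ≥2.
BIN: S -> QLB becomes S -> QC, C -> LB.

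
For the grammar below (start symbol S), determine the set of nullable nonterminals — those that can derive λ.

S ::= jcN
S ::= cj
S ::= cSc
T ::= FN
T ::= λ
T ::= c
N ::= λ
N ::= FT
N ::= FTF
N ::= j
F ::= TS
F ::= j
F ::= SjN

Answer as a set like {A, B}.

{N, T}

Directly nullable (have an ε-rule): {N, T}.
Not nullable: F, S — each has a terminal in every rule's right-hand side or depends on a non-nullable symbol.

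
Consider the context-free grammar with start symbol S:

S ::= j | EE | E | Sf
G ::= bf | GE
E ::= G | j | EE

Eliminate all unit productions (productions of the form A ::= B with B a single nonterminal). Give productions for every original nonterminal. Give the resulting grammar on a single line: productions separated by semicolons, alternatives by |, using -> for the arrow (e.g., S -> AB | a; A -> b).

Unit productions: E->G, S->E.
Unit pairs (A ⇒* B via units): (E,G), (S,E), (S,G).
S: inherits non-unit rules of {E, G, S} → EE | GE | Sf | bf | j.
E: inherits non-unit rules of {E, G} → EE | GE | bf | j.
G: inherits non-unit rules of {G} → GE | bf.

S -> j | EE | GE | Sf | bf; E -> j | EE | GE | bf; G -> GE | bf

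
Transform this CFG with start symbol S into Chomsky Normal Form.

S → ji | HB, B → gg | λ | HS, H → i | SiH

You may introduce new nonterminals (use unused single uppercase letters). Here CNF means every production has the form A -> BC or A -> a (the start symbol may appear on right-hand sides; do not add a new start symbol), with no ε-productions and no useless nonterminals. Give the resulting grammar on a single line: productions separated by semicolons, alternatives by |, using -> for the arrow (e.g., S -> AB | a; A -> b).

S -> i | DC | HB | SF; A -> g; B -> AA | HS; C -> i; D -> j; E -> CH; F -> CH; H -> i | SE

Nullable: {B}; after ε-elimination: S -> H | HB | ji; B -> HS | gg; H -> i | SiH.
After unit-elimination: S -> i | HB | ji | SiH; B -> HS | gg; H -> i | SiH.
TERM: introduce A -> g, C -> i, D -> j and substitute in every rule of length ≥2.
BIN: H -> SCH becomes H -> SE, E -> CH; S -> SCH becomes S -> SF, F -> CH.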